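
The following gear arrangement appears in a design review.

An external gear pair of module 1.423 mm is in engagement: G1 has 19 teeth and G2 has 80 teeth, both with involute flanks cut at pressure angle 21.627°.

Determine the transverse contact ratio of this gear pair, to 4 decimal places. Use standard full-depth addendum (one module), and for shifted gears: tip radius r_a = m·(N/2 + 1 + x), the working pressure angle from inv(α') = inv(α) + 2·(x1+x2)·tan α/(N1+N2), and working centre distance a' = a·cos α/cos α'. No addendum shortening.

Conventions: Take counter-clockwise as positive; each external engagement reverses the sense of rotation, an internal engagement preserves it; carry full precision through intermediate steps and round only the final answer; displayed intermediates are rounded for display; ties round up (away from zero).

class = single-mesh tooth geometry [involute pair 19T × 80T, m = 1.423]
base radii: r_b1 = 12.566837, r_b2 = 52.912998
tip radii: r_a1 = 14.941500, r_a2 = 58.343000
no profile shift: α' = α, a' = a
action lengths: √(r_a1²−r_b1²) = 8.082267, √(r_a2²−r_b2²) = 24.578860
base pitch p_b = π·m·cos α = 4.155777
CR = (8.082267 + 24.578860 − 70.438500·sin 21.62700°)/4.155777 = 1.612244
contact ratio ≈ 1.6122

1.6122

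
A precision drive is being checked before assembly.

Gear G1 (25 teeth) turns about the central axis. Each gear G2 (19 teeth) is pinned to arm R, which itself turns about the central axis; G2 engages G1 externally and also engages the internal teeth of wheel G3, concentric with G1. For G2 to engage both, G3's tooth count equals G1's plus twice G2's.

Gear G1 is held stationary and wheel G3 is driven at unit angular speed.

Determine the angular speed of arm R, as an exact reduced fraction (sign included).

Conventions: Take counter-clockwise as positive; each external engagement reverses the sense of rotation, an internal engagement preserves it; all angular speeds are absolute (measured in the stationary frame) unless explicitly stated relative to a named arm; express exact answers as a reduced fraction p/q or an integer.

63/88

planetary set (25T centre, 19T on arm, 63T internal) — Willis relation
ring teeth: 25 + 2·19 = 63
25(ω_sun−ω_arm) = −63(ω_ring−ω_arm),  ω_sun = 0, ω_ring = 1
25(0−ω_arm) = −63(1−ω_arm)  ⇒  88·ω_arm = 63  ⇒  ω_arm = 63/88
exact speed ratio = 63/88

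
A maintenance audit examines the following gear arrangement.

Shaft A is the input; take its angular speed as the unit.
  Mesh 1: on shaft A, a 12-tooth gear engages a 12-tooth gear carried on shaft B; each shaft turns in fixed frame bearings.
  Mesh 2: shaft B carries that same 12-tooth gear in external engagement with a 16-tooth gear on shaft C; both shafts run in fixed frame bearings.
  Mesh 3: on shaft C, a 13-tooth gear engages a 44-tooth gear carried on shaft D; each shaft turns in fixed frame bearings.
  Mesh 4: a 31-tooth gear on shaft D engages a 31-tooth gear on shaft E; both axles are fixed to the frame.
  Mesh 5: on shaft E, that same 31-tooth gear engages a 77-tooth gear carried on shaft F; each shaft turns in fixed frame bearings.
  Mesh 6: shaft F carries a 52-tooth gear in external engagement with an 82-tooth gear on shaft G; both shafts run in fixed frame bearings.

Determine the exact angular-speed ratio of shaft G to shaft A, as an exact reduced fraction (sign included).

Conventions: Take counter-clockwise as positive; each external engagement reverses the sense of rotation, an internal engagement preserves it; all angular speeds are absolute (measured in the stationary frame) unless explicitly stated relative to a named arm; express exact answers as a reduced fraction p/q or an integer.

class = fixed-axis compound train [6 meshes; 6 ratios multiply, 6 sense flips]
mesh 1 [12T→12T]: running ratio 1, sense −
mesh 2 [12T→16T]: running ratio 3/4, sense +
mesh 3 [13T→44T]: running ratio 39/176, sense −
mesh 4 [31T→31T]: running ratio 39/176, sense +
mesh 5 [31T→77T]: running ratio 1209/13552, sense −
mesh 6 [52T→82T]: running ratio 15717/277816, sense +
ω_out/ω_in = 15717/277816

15717/277816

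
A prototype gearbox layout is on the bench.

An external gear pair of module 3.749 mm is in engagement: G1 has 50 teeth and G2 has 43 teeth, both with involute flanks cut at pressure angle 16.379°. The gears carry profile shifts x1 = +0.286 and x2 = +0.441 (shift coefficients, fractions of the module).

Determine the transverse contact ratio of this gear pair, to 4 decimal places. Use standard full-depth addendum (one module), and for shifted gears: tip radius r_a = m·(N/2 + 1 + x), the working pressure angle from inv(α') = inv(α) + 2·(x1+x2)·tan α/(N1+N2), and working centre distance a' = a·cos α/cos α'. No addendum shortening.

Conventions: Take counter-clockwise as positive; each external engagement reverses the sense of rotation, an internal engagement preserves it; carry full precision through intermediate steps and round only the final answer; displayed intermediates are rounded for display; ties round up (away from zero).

single-mesh involute tooth geometry (50T engaging 43T at module 3.749)
base radii: r_b1 = 89.921395, r_b2 = 77.332400
tip radii: r_a1 = 98.546214, r_a2 = 86.005809
inv(α') = inv(16.379°) + 2·(+0.286+0.441)·tan α/(50+43) = 0.01264553  ⇒  α' = 18.96634°
a' = a·cos α / cos α' = 174.3285·cos 16.379°/cos 18.96634° = 176.855327
action lengths: √(r_a1²−r_b1²) = 40.317477, √(r_a2²−r_b2²) = 37.639064
base pitch p_b = π·m·cos α = 11.299856
CR = (40.317477 + 37.639064 − 176.855327·sin 18.96634°)/11.299856 = 1.812088
contact ratio ≈ 1.8121

1.8121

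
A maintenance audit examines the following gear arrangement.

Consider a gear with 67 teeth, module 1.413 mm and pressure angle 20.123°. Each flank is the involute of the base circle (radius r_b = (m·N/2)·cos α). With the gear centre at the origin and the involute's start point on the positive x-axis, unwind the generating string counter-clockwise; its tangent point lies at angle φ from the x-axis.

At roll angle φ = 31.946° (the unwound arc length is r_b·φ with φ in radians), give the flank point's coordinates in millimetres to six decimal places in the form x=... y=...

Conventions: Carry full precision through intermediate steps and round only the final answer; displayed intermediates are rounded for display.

x=50.826833 y=2.489034

topology: single-mesh involute geometry — m = 1.413, N = 67
pitch radius r_p = m·N/2 = 1.413·67/2 = 47.335500
base radius r_b = r_p·cos α = 47.335500·cos 20.123° = 44.445962
roll angle φ = 31.946° = 0.55756288 rad
x = r_b·(cos φ + φ·sin φ) = 50.826833
y = r_b·(sin φ − φ·cos φ) = 2.489034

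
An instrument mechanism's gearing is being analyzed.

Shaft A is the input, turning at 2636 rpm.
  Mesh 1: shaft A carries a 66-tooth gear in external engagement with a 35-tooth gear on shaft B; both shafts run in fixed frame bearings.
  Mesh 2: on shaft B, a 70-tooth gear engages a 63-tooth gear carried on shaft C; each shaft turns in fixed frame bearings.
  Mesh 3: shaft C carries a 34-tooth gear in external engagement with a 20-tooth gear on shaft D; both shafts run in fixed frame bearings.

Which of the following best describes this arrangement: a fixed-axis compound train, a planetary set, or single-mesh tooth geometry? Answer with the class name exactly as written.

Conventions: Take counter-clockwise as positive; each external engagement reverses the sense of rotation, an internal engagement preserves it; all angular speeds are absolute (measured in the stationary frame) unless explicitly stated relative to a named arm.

fixed-axis compound train

topology: fixed-axis compound train — 3 meshes, A→D
classification: fixed-axis compound train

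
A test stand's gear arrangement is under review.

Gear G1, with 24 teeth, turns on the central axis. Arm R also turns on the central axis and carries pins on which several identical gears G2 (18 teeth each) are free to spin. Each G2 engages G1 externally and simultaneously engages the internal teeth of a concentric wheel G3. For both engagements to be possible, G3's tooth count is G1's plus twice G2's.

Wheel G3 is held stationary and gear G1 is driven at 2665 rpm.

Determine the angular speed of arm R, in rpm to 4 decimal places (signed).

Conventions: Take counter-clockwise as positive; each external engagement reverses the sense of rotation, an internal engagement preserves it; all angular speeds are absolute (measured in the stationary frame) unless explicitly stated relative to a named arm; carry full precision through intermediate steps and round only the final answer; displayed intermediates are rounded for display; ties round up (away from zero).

planetary set (24T centre, 18T on arm, 60T internal) — Willis relation
normalise by the input: solve with ω_sun = 1, then scale by 2665 rpm
ring teeth: 24 + 2·18 = 60
24(ω_sun−ω_arm) = −60(ω_ring−ω_arm),  ω_ring = 0, ω_sun = 1
24(1−ω_arm) = −60(0−ω_arm)  ⇒  84·ω_arm = 24  ⇒  ω_arm = 2/7
scale: ω_arm = 2/7 × 2665 rpm = +761.4286 rpm

+761.4286 rpm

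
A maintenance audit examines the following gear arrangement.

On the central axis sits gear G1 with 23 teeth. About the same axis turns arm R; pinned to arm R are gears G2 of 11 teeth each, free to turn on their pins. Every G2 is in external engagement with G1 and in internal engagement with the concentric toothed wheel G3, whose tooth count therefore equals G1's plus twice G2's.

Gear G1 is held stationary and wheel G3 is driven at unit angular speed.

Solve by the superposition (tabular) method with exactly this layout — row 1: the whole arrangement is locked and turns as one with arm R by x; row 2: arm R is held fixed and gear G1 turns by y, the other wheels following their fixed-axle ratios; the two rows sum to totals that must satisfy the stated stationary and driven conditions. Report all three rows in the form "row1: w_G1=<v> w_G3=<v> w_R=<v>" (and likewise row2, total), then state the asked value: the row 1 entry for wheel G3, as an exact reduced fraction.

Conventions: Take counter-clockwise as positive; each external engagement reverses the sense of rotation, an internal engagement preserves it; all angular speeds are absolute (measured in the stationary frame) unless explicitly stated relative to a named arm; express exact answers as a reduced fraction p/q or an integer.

planetary set (23T centre, 11T on arm, 45T internal) — Willis relation
row 1: whole set turns with the arm by x
row 2 (arm held, sun turns y): ω_ring = −(23/45)·y, ω_arm = 0
boundary: total ω_sun = x + y = 0 and total ω_ring = x − (23/45)·y = 1  ⇒  y = -45/68, x = 45/68
row 2 ring = −(23/45)·(-45/68) = 23/68
totals (row 1 + row 2): sun 45/68 + (-45/68) = 0, ring 45/68 + 23/68 = 1, arm 45/68 + 0 = 45/68
asked cell (row1, ring) = 45/68

row1: w_G1=45/68 w_G3=45/68 w_R=45/68
row2: w_G1=-45/68 w_G3=23/68 w_R=0
total: w_G1=0 w_G3=1 w_R=45/68
asked value: 45/68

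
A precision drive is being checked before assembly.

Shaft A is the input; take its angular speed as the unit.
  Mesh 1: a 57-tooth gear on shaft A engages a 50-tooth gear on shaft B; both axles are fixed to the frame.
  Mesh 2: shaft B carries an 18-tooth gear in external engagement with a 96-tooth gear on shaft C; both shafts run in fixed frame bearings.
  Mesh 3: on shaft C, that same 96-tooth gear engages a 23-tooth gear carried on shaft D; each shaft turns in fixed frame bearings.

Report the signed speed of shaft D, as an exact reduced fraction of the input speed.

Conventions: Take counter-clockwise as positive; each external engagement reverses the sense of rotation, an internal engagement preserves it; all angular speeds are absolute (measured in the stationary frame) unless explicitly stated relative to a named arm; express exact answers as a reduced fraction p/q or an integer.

3-mesh fixed-axis compound train (all bearings frame-fixed)
mesh 1 [57T→50T]: |ω|/ω_in = 1×57/50 = 57/50, sense flips to −
mesh 2 [18T→96T]: |ω|/ω_in = (57/50)×18/96 = 171/800, sense flips to +
mesh 3 [96T→23T]: |ω|/ω_in = (171/800)×96/23 = 513/575, sense flips to −
signed output speed (× input speed) = -513/575

-513/575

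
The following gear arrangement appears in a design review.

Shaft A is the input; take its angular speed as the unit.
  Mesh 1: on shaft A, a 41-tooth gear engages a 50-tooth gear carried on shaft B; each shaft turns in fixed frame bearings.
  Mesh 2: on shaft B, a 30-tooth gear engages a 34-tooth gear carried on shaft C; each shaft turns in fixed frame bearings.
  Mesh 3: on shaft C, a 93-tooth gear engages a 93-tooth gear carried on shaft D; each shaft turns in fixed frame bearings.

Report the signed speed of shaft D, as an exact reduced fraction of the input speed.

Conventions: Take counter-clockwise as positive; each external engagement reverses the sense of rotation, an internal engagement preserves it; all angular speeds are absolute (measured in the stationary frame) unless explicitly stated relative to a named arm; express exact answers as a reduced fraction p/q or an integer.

-123/170

3-mesh fixed-axis compound train (all bearings frame-fixed)
mesh 1 [41T→50T]: |ω|/ω_in = 1×41/50 = 41/50, sense flips to −
mesh 2 [30T→34T]: |ω|/ω_in = (41/50)×30/34 = 123/170, sense flips to +
mesh 3 [93T→93T]: |ω|/ω_in = (123/170)×93/93 = 123/170, sense flips to −
signed output speed (× input speed) = -123/170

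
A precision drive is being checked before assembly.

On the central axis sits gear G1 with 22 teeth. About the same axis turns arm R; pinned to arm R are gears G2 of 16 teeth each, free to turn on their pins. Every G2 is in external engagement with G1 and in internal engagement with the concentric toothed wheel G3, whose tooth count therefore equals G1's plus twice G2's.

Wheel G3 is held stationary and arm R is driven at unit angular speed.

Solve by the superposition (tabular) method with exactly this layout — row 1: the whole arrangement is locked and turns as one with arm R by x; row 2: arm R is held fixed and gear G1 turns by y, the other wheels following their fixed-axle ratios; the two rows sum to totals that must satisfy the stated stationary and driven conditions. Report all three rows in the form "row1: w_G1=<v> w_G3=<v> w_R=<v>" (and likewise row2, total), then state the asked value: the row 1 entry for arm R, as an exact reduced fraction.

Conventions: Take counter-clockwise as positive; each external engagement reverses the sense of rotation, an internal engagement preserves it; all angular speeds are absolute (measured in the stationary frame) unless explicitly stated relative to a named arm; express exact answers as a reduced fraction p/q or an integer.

class = planetary set [G3 = 22+2·16 = 54; Willis about the carrier]
row 1 — lock + rotate with arm: ω_sun = ω_ring = ω_arm = x
row 2 (arm held, sun turns y): ω_ring = −(22/54)·y, ω_arm = 0
boundary: total ω_ring = x − (22/54)·y = 0 and total ω_arm = x = 1  ⇒  y = 27/11, x = 1
row 2 ring = −(22/54)·27/11 = -1
totals (row 1 + row 2): sun 1 + 27/11 = 38/11, ring 1 + (-1) = 0, arm 1 + 0 = 1
asked cell (row1, arm) = 1

row1: w_G1=1 w_G3=1 w_R=1
row2: w_G1=27/11 w_G3=-1 w_R=0
total: w_G1=38/11 w_G3=0 w_R=1
asked value: 1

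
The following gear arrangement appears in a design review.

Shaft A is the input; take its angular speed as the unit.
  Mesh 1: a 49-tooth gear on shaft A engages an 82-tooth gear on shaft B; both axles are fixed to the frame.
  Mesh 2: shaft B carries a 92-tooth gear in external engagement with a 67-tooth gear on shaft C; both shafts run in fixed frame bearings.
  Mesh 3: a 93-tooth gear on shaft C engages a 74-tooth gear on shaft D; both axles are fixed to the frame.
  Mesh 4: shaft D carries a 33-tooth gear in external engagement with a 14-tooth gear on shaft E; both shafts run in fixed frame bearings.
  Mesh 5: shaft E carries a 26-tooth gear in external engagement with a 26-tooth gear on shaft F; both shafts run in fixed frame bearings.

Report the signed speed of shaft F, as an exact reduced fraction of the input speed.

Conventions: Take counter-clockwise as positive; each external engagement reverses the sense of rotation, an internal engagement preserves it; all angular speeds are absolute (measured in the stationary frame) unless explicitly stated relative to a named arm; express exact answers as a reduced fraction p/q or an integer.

-494109/203278

5-mesh fixed-axis compound train (all bearings frame-fixed)
mesh 1 [49T→82T]: |ω|/ω_in = 1×49/82 = 49/82, sense flips to −
mesh 2 [92T→67T]: |ω|/ω_in = (49/82)×92/67 = 2254/2747, sense flips to +
mesh 3 [93T→74T]: |ω|/ω_in = (2254/2747)×93/74 = 104811/101639, sense flips to −
mesh 4 [33T→14T]: |ω|/ω_in = (104811/101639)×33/14 = 494109/203278, sense flips to +
mesh 5 [26T→26T]: |ω|/ω_in = (494109/203278)×26/26 = 494109/203278, sense flips to −
signed output speed (× input speed) = -494109/203278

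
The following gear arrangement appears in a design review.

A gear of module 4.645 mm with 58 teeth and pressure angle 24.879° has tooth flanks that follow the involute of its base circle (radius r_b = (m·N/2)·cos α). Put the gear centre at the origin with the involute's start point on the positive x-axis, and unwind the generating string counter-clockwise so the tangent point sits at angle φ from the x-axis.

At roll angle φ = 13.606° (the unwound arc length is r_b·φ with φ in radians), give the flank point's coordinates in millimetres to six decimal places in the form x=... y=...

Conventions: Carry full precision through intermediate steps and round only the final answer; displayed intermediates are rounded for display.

topology: single-mesh involute geometry — m = 4.645, N = 58
pitch radius r_p = m·N/2 = 4.645·58/2 = 134.705000
base radius r_b = r_p·cos α = 134.705000·cos 24.879° = 122.204143
roll angle φ = 13.606° = 0.23746950 rad
x = r_b·(cos φ + φ·sin φ) = 125.601372
y = r_b·(sin φ − φ·cos φ) = 0.542422

x=125.601372 y=0.542422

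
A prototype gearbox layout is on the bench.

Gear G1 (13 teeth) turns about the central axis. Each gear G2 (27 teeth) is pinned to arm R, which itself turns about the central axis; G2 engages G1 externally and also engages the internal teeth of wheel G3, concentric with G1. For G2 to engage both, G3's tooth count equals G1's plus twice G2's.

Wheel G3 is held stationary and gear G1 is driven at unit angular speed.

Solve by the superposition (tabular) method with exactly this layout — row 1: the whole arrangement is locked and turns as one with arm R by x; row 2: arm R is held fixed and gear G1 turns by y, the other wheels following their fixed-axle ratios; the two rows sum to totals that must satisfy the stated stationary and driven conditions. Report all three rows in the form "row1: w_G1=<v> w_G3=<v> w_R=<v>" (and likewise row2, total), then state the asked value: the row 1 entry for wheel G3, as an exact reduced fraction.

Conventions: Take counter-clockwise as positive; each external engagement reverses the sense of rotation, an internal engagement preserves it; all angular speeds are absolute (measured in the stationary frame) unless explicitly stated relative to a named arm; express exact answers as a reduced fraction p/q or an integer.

row1: w_G1=13/80 w_G3=13/80 w_R=13/80
row2: w_G1=67/80 w_G3=-13/80 w_R=0
total: w_G1=1 w_G3=0 w_R=13/80
asked value: 13/80

recognized (axles ride arm R): planetary set, 13/27/67 teeth
row 1 — lock + rotate with arm: ω_sun = ω_ring = ω_arm = x
superposition row 2 [arm held]: sun y, ring −(13/67)·y, arm 0
boundary: total ω_ring = x − (13/67)·y = 0 and total ω_sun = x + y = 1  ⇒  y = 67/80, x = 13/80
row 2 ring = −(13/67)·67/80 = -13/80
totals (row 1 + row 2): sun 13/80 + 67/80 = 1, ring 13/80 + (-13/80) = 0, arm 13/80 + 0 = 13/80
asked cell (row1, ring) = 13/80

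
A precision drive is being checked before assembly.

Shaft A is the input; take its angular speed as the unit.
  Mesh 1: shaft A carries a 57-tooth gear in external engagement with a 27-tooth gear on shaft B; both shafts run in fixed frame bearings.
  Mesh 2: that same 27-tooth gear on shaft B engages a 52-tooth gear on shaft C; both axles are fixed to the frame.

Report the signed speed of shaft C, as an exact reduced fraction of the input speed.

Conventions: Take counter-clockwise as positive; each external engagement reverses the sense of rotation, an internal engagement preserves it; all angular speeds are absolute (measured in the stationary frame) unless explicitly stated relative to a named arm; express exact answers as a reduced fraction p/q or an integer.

57/52

2-mesh fixed-axis compound train (all bearings frame-fixed)
mesh 1 [57T→27T]: |ω|/ω_in = 1×57/27 = 19/9, sense flips to −
mesh 2 [27T→52T]: |ω|/ω_in = (19/9)×27/52 = 57/52, sense flips to +
signed output speed (× input speed) = 57/52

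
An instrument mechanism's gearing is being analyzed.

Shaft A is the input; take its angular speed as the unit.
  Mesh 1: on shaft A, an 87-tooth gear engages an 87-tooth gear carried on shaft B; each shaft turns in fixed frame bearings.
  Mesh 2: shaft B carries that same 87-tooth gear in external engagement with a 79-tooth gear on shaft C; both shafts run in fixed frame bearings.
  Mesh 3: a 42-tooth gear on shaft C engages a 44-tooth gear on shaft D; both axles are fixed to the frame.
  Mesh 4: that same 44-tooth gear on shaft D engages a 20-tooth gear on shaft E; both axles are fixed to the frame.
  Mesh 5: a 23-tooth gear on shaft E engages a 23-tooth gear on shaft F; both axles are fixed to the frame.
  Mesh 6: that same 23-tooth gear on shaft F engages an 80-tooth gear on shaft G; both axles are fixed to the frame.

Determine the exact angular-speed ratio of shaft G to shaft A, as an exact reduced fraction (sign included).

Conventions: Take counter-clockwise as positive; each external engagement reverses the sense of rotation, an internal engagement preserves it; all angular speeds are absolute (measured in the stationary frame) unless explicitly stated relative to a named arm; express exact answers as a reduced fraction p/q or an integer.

42021/63200

class = fixed-axis compound train [6 meshes; 6 ratios multiply, 6 sense flips]
mesh 1 [87T→87T]: running ratio 1, sense −
mesh 2 [87T→79T]: running ratio 87/79, sense +
mesh 3 [42T→44T]: running ratio 1827/1738, sense −
mesh 4 [44T→20T]: running ratio 1827/790, sense +
mesh 5 [23T→23T]: running ratio 1827/790, sense −
mesh 6 [23T→80T]: running ratio 42021/63200, sense +
ω_out/ω_in = 42021/63200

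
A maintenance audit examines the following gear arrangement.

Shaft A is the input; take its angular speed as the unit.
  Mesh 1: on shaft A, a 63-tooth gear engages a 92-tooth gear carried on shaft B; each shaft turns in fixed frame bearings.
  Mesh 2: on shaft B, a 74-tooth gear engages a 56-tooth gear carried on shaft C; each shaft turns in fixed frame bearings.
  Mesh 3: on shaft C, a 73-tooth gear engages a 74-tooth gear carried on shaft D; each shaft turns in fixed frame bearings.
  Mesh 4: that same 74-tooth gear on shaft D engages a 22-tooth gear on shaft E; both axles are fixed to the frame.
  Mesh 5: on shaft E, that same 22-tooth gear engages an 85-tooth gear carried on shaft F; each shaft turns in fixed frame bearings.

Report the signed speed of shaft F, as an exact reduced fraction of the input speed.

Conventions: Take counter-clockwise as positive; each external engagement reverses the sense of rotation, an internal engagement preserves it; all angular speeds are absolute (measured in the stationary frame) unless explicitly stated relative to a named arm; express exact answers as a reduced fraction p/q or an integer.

-24309/31280

5-mesh fixed-axis compound train (all bearings frame-fixed)
mesh 1 [63T→92T]: |ω|/ω_in = 1×63/92 = 63/92, sense flips to −
mesh 2 [74T→56T]: |ω|/ω_in = (63/92)×74/56 = 333/368, sense flips to +
mesh 3 [73T→74T]: |ω|/ω_in = (333/368)×73/74 = 657/736, sense flips to −
mesh 4 [74T→22T]: |ω|/ω_in = (657/736)×74/22 = 24309/8096, sense flips to +
mesh 5 [22T→85T]: |ω|/ω_in = (24309/8096)×22/85 = 24309/31280, sense flips to −
signed output speed (× input speed) = -24309/31280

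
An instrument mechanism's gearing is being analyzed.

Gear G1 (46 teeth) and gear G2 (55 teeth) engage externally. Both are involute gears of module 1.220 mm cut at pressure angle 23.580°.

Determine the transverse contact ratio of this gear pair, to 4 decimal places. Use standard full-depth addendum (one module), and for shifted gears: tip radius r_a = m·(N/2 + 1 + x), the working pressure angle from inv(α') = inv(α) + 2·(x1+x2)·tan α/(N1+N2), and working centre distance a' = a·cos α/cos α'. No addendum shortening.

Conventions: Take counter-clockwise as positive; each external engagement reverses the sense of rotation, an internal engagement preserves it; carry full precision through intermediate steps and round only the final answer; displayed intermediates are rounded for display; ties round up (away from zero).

topology: single-mesh involute geometry — m = 1.220, 46T/55T pair
base radii: r_b1 = 25.717058, r_b2 = 30.748656
tip radii: r_a1 = 29.280000, r_a2 = 34.770000
no profile shift: α' = α, a' = a
action lengths: √(r_a1²−r_b1²) = 13.998262, √(r_a2²−r_b2²) = 16.231853
base pitch p_b = π·m·cos α = 3.512718
CR = (13.998262 + 16.231853 − 61.610000·sin 23.58000°)/3.512718 = 1.589743
contact ratio ≈ 1.5897

1.5897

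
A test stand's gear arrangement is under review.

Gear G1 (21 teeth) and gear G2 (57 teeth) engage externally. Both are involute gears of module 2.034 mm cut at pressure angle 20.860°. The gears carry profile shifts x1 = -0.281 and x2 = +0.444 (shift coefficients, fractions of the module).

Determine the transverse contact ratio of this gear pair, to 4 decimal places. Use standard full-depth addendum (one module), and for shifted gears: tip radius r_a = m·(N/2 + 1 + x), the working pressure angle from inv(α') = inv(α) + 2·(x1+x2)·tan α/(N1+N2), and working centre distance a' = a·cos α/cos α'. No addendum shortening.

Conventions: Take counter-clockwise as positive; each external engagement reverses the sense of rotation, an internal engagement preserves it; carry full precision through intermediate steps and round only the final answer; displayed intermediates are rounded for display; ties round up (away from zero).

1.6338

topology: single-mesh involute geometry — m = 2.034, 21T/57T pair
base radii: r_b1 = 19.957119, r_b2 = 54.169323
tip radii: r_a1 = 22.819446, r_a2 = 60.906096
inv(α') = inv(20.860°) + 2·(-0.281+0.444)·tan α/(21+57) = 0.01858011  ⇒  α' = 21.46872°
a' = a·cos α / cos α' = 79.3260·cos 20.860°/cos 21.46872° = 79.652963
action lengths: √(r_a1²−r_b1²) = 11.065284, √(r_a2²−r_b2²) = 27.843077
base pitch p_b = π·m·cos α = 5.971156
CR = (11.065284 + 27.843077 − 79.652963·sin 21.46872°)/5.971156 = 1.633840
contact ratio ≈ 1.6338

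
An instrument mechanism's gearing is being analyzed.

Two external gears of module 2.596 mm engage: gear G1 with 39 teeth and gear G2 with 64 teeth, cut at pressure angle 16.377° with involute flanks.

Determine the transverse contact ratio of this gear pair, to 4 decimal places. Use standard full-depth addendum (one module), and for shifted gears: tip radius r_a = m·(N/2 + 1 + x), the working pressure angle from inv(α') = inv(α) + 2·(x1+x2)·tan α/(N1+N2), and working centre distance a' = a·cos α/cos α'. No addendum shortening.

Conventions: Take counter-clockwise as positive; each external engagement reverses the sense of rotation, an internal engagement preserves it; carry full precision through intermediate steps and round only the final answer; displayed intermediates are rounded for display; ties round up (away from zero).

1.9772

recognized (one external pair, fixed centres): single-mesh tooth geometry, m = 2.596, N1 = 39, N2 = 64
base radii: r_b1 = 48.568126, r_b2 = 79.701539
tip radii: r_a1 = 53.218000, r_a2 = 85.668000
no profile shift: α' = α, a' = a
action lengths: √(r_a1²−r_b1²) = 21.755291, √(r_a2²−r_b2²) = 31.411317
base pitch p_b = π·m·cos α = 7.824680
CR = (21.755291 + 31.411317 − 133.694000·sin 16.37700°)/7.824680 = 1.977172
contact ratio ≈ 1.9772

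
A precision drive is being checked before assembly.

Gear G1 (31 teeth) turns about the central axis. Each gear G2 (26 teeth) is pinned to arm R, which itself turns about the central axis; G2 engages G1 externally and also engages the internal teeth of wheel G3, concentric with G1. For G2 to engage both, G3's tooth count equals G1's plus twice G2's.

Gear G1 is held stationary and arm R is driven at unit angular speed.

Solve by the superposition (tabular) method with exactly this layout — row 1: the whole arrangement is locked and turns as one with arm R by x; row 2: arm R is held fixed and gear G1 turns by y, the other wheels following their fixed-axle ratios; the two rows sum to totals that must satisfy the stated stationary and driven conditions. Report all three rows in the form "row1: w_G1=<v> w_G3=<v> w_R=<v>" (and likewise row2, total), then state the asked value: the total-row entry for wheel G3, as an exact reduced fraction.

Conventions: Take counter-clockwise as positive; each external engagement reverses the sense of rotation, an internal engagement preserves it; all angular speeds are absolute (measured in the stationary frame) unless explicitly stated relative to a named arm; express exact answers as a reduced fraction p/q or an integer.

row1: w_G1=1 w_G3=1 w_R=1
row2: w_G1=-1 w_G3=31/83 w_R=0
total: w_G1=0 w_G3=114/83 w_R=1
asked value: 114/83

planetary set (31T centre, 26T on arm, 83T internal) — Willis relation
row 1 — lock + rotate with arm: ω_sun = ω_ring = ω_arm = x
row 2 — arm fixed, fixed-axis ratios: sun y, ring −(31/83)·y, arm 0
boundary: total ω_sun = x + y = 0 and total ω_arm = x = 1  ⇒  y = -1, x = 1
row 2 ring = −(31/83)·(-1) = 31/83
totals (row 1 + row 2): sun 1 + (-1) = 0, ring 1 + 31/83 = 114/83, arm 1 + 0 = 1
asked cell (total, ring) = 114/83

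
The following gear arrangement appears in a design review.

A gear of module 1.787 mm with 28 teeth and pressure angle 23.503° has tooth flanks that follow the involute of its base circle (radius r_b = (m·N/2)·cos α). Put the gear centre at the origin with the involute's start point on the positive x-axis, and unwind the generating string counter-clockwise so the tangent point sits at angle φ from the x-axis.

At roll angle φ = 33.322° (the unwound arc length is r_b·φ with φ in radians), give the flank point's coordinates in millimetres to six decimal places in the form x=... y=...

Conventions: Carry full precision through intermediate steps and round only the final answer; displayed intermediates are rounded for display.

x=26.500477 y=1.454064

single-mesh involute tooth geometry (28T wheel at module 1.787)
pitch radius r_p = m·N/2 = 1.787·28/2 = 25.018000
base radius r_b = r_p·cos α = 25.018000·cos 23.503° = 22.942487
roll angle φ = 33.322° = 0.58157861 rad
x = r_b·(cos φ + φ·sin φ) = 26.500477
y = r_b·(sin φ − φ·cos φ) = 1.454064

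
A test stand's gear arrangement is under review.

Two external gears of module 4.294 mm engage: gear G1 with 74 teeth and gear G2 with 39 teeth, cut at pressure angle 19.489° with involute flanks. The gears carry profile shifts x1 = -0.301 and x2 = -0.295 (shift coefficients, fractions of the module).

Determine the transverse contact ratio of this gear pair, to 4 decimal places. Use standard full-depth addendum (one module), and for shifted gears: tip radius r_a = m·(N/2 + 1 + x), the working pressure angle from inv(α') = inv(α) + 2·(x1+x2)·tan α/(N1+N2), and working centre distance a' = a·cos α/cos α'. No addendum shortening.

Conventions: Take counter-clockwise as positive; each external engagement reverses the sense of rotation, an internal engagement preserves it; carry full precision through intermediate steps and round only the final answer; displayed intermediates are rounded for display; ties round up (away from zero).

topology: single-mesh involute geometry — m = 4.294, 74T/39T pair
base radii: r_b1 = 149.775174, r_b2 = 78.935565
tip radii: r_a1 = 161.879506, r_a2 = 86.760270
inv(α') = inv(19.489°) + 2·(-0.301-0.295)·tan α/(74+39) = 0.01002211  ⇒  α' = 17.58938°
a' = a·cos α / cos α' = 242.6110·cos 19.489°/cos 17.58938° = 239.928180
action lengths: √(r_a1²−r_b1²) = 61.419636, √(r_a2²−r_b2²) = 36.007237
base pitch p_b = π·m·cos α = 12.717097
CR = (61.419636 + 36.007237 − 239.928180·sin 17.58938°)/12.717097 = 1.959739
contact ratio ≈ 1.9597

1.9597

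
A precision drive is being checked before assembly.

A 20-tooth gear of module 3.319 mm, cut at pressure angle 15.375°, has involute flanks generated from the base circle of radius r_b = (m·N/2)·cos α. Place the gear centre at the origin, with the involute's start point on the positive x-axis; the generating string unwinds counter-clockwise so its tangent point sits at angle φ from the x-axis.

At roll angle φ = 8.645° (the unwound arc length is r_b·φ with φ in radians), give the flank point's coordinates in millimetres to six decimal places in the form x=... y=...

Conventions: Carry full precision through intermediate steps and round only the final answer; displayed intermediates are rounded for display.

single-mesh involute tooth geometry (20T wheel at module 3.319)
pitch radius r_p = m·N/2 = 3.319·20/2 = 33.190000
base radius r_b = r_p·cos α = 33.190000·cos 15.375° = 32.002169
roll angle φ = 8.645° = 0.15088371 rad
x = r_b·(cos φ + φ·sin φ) = 32.364378
y = r_b·(sin φ − φ·cos φ) = 0.036559

x=32.364378 y=0.036559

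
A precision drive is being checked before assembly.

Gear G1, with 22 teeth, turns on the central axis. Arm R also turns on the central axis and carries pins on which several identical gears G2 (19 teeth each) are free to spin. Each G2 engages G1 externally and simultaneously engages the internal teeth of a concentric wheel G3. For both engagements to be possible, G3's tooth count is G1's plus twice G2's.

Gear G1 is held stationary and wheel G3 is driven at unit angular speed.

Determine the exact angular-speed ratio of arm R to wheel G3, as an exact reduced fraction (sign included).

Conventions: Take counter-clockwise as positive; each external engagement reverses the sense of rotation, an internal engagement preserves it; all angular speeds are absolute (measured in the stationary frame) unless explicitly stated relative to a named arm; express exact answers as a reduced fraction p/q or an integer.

30/41

topology: planetary set — G1 22T / G2 19T / G3 60T, arm = carrier (Willis)
ring teeth: 22 + 2·19 = 60
22(ω_sun−ω_arm) = −60(ω_ring−ω_arm),  ω_sun = 0, ω_ring = 1
22(0−ω_arm) = −60(1−ω_arm)  ⇒  82·ω_arm = 60  ⇒  ω_arm = 30/41
ω_out/ω_in = 30/41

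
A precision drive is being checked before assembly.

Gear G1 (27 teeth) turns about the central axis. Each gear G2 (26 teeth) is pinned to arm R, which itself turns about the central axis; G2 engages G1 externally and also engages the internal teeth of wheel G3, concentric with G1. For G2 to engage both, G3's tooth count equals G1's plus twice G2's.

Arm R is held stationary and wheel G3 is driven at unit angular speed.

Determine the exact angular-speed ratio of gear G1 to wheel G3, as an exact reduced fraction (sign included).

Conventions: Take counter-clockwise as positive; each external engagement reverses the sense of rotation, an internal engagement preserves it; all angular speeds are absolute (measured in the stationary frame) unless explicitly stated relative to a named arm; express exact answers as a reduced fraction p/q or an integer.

recognized (axles ride arm R): planetary set, 27/26/79 teeth
ring teeth: 27 + 2·26 = 79
27(ω_sun−ω_arm) = −79(ω_ring−ω_arm),  ω_arm = 0, ω_ring = 1
ω_sun = 0 − (79/27)(1−0) = -79/27
ω_out/ω_in = -79/27

-79/27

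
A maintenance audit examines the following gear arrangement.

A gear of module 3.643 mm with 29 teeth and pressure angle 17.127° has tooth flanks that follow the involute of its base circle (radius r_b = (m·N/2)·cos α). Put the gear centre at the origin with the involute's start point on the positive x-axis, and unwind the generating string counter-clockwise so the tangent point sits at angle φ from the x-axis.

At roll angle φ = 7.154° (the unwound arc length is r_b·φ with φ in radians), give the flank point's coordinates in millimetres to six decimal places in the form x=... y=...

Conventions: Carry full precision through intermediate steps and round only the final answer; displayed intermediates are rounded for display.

class = single-mesh tooth geometry [base-circle involute, m = 3.643, 29T]
pitch radius r_p = m·N/2 = 3.643·29/2 = 52.823500
base radius r_b = r_p·cos α = 52.823500·cos 17.127° = 50.481007
roll angle φ = 7.154° = 0.12486085 rad
x = r_b·(cos φ + φ·sin φ) = 50.872980
y = r_b·(sin φ − φ·cos φ) = 0.032705

x=50.872980 y=0.032705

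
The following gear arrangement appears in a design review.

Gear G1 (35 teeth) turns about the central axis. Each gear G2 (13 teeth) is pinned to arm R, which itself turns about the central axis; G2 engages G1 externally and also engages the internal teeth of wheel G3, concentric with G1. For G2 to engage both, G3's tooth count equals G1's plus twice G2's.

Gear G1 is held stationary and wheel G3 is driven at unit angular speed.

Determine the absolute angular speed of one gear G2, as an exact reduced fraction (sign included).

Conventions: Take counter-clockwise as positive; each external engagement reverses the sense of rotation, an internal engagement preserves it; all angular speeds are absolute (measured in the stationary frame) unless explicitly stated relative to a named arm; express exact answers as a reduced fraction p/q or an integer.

recognized (axles ride arm R): planetary set, 35/13/61 teeth
ring teeth: 35 + 2·13 = 61
35(ω_sun−ω_arm) = −61(ω_ring−ω_arm),  ω_sun = 0, ω_ring = 1
35(0−ω_arm) = −61(1−ω_arm)  ⇒  96·ω_arm = 61  ⇒  ω_arm = 61/96
sun–planet mesh: 35·(0−61/96) = −13·(ω_p−ω_arm)  ⇒  ω_p−ω_arm = 2135/1248
ω_p = 61/96 + 2135/1248 = 61/26
exact speed ratio = 61/26

61/26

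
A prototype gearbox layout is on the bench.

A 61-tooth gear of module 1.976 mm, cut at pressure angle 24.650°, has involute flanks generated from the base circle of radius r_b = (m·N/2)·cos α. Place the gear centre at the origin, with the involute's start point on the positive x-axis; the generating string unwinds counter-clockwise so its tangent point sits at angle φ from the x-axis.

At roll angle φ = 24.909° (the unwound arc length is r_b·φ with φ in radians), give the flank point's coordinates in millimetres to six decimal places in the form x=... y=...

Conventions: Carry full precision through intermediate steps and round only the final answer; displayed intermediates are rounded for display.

recognized (one wheel, involute flank): single-mesh tooth geometry, m = 1.976, N = 61
pitch radius r_p = m·N/2 = 1.976·61/2 = 60.268000
base radius r_b = r_p·cos α = 60.268000·cos 24.650° = 54.775927
roll angle φ = 24.909° = 0.43474406 rad
x = r_b·(cos φ + φ·sin φ) = 59.710287
y = r_b·(sin φ − φ·cos φ) = 1.472105

x=59.710287 y=1.472105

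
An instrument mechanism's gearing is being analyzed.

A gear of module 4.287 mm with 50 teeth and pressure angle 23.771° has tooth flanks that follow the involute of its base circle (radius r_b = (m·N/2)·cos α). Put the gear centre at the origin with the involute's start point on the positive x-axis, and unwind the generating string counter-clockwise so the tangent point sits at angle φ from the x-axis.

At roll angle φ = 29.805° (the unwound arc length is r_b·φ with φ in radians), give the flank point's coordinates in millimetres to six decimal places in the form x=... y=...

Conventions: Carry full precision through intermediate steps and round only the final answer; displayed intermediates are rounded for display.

x=110.469055 y=4.478913

recognized (one wheel, involute flank): single-mesh tooth geometry, m = 4.287, N = 50
pitch radius r_p = m·N/2 = 4.287·50/2 = 107.175000
base radius r_b = r_p·cos α = 107.175000·cos 23.771° = 98.082681
roll angle φ = 29.805° = 0.52019538 rad
x = r_b·(cos φ + φ·sin φ) = 110.469055
y = r_b·(sin φ − φ·cos φ) = 4.478913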